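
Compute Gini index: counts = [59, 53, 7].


Probabilities: [59/119, 53/119, 7/119] ≈ [0.4958, 0.4454, 0.0588]
Σpᵢ² = (3481 + 2809 + 49)/119² = 6339/14161
Gini = 1 - Σpᵢ² = 1 - 6339/14161 = 0.5524

0.5524


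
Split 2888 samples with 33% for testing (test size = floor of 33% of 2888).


Test = ⌊2888·33/100⌋ = 953
Train = 2888 - 953 = 1935

Train: 1935, Test: 953


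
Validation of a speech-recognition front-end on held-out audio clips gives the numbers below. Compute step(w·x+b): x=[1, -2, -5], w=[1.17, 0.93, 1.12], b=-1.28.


z = (1)·(1.17) + (-2)·(0.93) + (-5)·(1.12) - 1.28
  = -7.57
step(z) = 0 (z<0)

0


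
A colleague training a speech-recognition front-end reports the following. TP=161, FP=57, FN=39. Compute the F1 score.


Precision = 161/218 = 0.7385
Recall = 161/200 = 0.805
F1 = 2·P·R/(P+R) = 2·TP/(2·TP+FP+FN) = 322/(322+57+39) = 322/418 = 0.7703

0.7703


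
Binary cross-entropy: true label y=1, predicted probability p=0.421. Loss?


BCE = -[y·ln(p) + (1-y)·ln(1-p)]
= -1·ln(0.421) - 0
= -ln(0.421) = 0.8651

0.8651


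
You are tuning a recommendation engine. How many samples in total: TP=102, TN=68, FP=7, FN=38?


Total = TP + TN + FP + FN
= 102 + 68 + 7 + 38
= 215
(Predicted positive: 109, predicted negative: 106)

215


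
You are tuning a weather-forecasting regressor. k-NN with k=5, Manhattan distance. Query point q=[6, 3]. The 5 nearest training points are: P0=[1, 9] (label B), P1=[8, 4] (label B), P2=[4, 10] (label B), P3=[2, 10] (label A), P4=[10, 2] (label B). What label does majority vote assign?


d(q,P0) = 11  (label B)
d(q,P1) = 3  (label B)
d(q,P2) = 9  (label B)
d(q,P3) = 11  (label A)
d(q,P4) = 5  (label B)
Votes: A=1, B=4
Majority → B

B


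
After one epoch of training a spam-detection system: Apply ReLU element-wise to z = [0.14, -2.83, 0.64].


ReLU(0.14) = max(0, 0.14) = 0.14
ReLU(-2.83) = max(0, -2.83) = 0.0
ReLU(0.64) = max(0, 0.64) = 0.64
result = [0.14, 0.0, 0.64]

[0.14, 0.0, 0.64]


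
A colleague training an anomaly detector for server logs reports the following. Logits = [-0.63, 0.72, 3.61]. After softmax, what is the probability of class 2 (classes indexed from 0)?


Exponentials: e^-0.63=0.5326, e^0.72=2.0544, e^3.61=36.9661
Sum = 39.5531
Softmax = [0.0135, 0.0519, 0.9346]
p[2] = 36.9661/39.5531 = 0.9346

0.9346


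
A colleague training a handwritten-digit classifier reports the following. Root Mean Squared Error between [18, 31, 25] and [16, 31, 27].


MSE = 8/3 = 2.6667
RMSE = √(8/3) = 1.633

1.633


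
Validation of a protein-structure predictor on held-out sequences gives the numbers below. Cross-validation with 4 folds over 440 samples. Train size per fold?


Fold size = 440/4 = 110
Training per fold = 440 - 110 = 330

330


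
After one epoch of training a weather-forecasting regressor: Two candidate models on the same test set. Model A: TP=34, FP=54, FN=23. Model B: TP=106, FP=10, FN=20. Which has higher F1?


Model A: P=34/88=0.3864, R=34/57=0.5965, F1=2PR/(P+R)=2TP/(2TP+FP+FN)=68/145=0.469
Model B: P=106/116=0.9138, R=106/126=0.8413, F1=2PR/(P+R)=2TP/(2TP+FP+FN)=212/242=0.876
0.469 < 0.876 → Model B

Model B


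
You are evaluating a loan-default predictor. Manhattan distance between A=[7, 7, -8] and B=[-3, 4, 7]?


d = |7+ 3| + |7-4| + |-8-7|
  = 10 + 3 + 15
  = 28

28


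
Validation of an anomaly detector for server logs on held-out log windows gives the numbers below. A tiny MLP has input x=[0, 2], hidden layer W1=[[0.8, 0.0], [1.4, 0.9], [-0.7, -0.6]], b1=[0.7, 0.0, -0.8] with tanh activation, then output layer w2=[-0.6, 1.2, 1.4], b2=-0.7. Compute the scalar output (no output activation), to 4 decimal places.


z1[0] = (0.8)·(0) + (0.0)·(2) + 0.7 = 0.7
z1[1] = (1.4)·(0) + (0.9)·(2) + 0.0 = 1.8
z1[2] = (-0.7)·(0) + (-0.6)·(2) - 0.8 = -2.0
h = tanh(z1) = [0.6044, 0.9468, -0.964]
output = (-0.6)·(0.6044) + (1.2)·(0.9468) + (1.4)·(-0.964) - 0.7 = -1.2761

-1.2761


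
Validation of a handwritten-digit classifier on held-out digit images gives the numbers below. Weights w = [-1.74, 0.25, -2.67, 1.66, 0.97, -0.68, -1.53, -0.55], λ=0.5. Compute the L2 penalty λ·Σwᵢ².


‖w‖₂² = (-1.74)² + (0.25)² + (-2.67)² + (1.66)² + (0.97)² + (-0.68)² + (-1.53)² + (-0.55)²
     = 3.0276 + 0.0625 + 7.1289 + 2.7556 + 0.9409 + 0.4624 + 2.3409 + 0.3025
     = 17.0213
λ·‖w‖₂² = 0.5·17.0213 = 8.51065

8.51065


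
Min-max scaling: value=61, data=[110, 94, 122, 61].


min=61, max=122
(61-61)/(122-61) = 0/61 = 0.0

0.0


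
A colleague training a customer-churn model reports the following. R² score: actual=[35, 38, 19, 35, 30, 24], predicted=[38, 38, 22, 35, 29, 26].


ȳ = 30.1667
SS_res = Σ(y-ŷ)² = 23
SS_tot = Σ(y-ȳ)² = 270.83
R² = 1 - SS_res/SS_tot = 1 - 0.0849 = 0.9151

0.9151


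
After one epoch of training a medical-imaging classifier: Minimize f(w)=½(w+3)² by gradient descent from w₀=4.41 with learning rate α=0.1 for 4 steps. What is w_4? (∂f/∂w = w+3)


step 1: grad = 4.41+3 = 7.41; w = 4.41 - 0.1·(7.41) = 3.669
step 2: grad = 3.669+3 = 6.669; w = 3.669 - 0.1·(6.669) = 3.0021
step 3: grad = 3.0021+3 = 6.0021; w = 3.0021 - 0.1·(6.0021) = 2.40189
step 4: grad = 2.40189+3 = 5.40189; w = 2.40189 - 0.1·(5.40189) = 1.861701

1.861701


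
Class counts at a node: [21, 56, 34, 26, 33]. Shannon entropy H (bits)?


Probabilities: [21/170, 56/170, 34/170, 26/170, 33/170] ≈ [0.1235, 0.3294, 0.2, 0.1529, 0.1941]
H = -((21/170)·log₂(21/170) + (56/170)·log₂(56/170) + (34/170)·log₂(34/170) + (26/170)·log₂(26/170) + (33/170)·log₂(33/170))
  = 2.2382 bits

2.2382 bits


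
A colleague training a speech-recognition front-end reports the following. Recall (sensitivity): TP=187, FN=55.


Recall = TP/(TP+FN)
= 187/(187+55)
= 187/242 = 77.27%

77.27%


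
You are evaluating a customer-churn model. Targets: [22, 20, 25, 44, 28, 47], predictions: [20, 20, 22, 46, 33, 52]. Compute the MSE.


Squared errors: (22-20)²=4, (20-20)²=0, (25-22)²=9, (44-46)²=4, (28-33)²=25, (47-52)²=25
Sum = 67
MSE = 67/6 = 67/6

67/6


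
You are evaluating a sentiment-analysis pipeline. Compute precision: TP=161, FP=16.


Precision = TP/(TP+FP)
= 161/(161+16)
= 161/177 = 90.96%

90.96%


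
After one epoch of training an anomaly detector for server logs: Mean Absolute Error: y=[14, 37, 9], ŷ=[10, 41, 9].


Absolute errors: |14-10|=4, |37-41|=4, |9-9|=0
Sum = 8
MAE = 8/3 = 8/3

8/3


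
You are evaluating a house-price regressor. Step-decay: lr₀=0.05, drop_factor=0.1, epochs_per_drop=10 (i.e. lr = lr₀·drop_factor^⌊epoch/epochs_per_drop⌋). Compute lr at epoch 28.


n_drops = ⌊28/10⌋ = 2
lr = 0.05·0.1^2 = 0.05·0.01 = 0.0005

0.0005


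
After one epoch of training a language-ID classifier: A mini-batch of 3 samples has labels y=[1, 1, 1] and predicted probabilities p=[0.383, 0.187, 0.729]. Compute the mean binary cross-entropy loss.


L[0] = -ln(0.383) = 0.9597
L[1] = -ln(0.187) = 1.6766
L[2] = -ln(0.729) = 0.3161
mean = (0.9597 + 1.6766 + 0.3161)/3 = 0.9841

0.9841


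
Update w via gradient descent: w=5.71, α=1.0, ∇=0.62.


w_new = w - α·∇
= 5.71 - 1.0·0.62
= 5.71 - 0.62
= 5.09

5.09


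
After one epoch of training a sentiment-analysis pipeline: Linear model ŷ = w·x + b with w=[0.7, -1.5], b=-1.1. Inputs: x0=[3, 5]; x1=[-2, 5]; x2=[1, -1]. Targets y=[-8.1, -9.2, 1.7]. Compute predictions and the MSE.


ŷ0 = (0.7)·(3) + (-1.5)·(5) - 1.1 = -6.5
ŷ1 = (0.7)·(-2) + (-1.5)·(5) - 1.1 = -10.0
ŷ2 = (0.7)·(1) + (-1.5)·(-1) - 1.1 = 1.1
errors² = [2.56, 0.64, 0.36]
MSE = 3.5600/3 = 1.1867

1.1867


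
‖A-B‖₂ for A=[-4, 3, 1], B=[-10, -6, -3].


d = √((-4+ 10)² + (3+ 6)² + (1+ 3)²)
  = √(36 + 81 + 16)
  = √133 = 11.5326

11.5326


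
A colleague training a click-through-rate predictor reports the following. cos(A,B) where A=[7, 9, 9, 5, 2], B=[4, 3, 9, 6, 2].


A·B = 7·4 + 9·3 + 9·9 + 5·6 + 2·2 = 170
‖A‖ = √240 = 15.4919, ‖B‖ = √146 = 12.083
cos = 170/(√240·√146) = 170/√35040 = 0.9082

0.9082


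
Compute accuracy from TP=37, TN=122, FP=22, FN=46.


Accuracy = (TP+TN)/(TP+TN+FP+FN)
= (37+122)/(227)
= 159/227 = 70.04%

70.04%


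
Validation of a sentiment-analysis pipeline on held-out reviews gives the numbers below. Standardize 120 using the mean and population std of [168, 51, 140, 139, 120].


μ = 123.6, σ = 39.3985
z = (120 - 123.6)/39.3985 = -0.0914

-0.0914


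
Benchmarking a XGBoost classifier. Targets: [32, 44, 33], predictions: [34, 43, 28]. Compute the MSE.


Squared errors: (32-34)²=4, (44-43)²=1, (33-28)²=25
Sum = 30
MSE = 30/3 = 10

10


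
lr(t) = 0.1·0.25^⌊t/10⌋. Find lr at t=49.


n_drops = ⌊49/10⌋ = 4
lr = 0.1·0.25^4 = 0.1·0.00390625 = 0.000390625

0.000390625


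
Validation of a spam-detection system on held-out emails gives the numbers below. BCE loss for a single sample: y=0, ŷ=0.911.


BCE = -[y·ln(p) + (1-y)·ln(1-p)]
= -0 - 1·ln(1-0.911)
= -ln(0.089) = 2.4191

2.4191


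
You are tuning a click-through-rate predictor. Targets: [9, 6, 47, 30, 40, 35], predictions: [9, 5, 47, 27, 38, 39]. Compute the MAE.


Absolute errors: |9-9|=0, |6-5|=1, |47-47|=0, |30-27|=3, |40-38|=2, |35-39|=4
Sum = 10
MAE = 10/6 = 5/3

5/3


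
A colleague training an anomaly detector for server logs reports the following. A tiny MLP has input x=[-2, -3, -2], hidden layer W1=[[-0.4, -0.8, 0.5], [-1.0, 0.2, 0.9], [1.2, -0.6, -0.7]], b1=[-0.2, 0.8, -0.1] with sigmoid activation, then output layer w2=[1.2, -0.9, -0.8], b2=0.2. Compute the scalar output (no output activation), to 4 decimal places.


z1[0] = (-0.4)·(-2) + (-0.8)·(-3) + (0.5)·(-2) - 0.2 = 2.0
z1[1] = (-1.0)·(-2) + (0.2)·(-3) + (0.9)·(-2) + 0.8 = 0.4
z1[2] = (1.2)·(-2) + (-0.6)·(-3) + (-0.7)·(-2) - 0.1 = 0.7
h = sigmoid(z1) = [0.8808, 0.5987, 0.6682]
output = (1.2)·(0.8808) + (-0.9)·(0.5987) + (-0.8)·(0.6682) + 0.2 = 0.1836

0.1836


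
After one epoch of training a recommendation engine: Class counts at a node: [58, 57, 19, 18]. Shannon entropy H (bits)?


Probabilities: [58/152, 57/152, 19/152, 18/152] ≈ [0.3816, 0.375, 0.125, 0.1184]
H = -((58/152)·log₂(58/152) + (57/152)·log₂(57/152) + (19/152)·log₂(19/152) + (18/152)·log₂(18/152))
  = 1.8005 bits

1.8005 bits


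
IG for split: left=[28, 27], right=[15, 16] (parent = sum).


Parent = [43, 43], H_parent = 1
H_left = 0.9998 (n=55), H_right = 0.9992 (n=31)
H_children = (55/86)·0.9998 + (31/86)·0.9992 = 0.9996
IG = 1 - 0.9996 = 0.0004

0.0004


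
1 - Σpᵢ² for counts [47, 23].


Probabilities: [47/70, 23/70] ≈ [0.6714, 0.3286]
Σpᵢ² = (2209 + 529)/70² = 2738/4900
Gini = 1 - Σpᵢ² = 1 - 2738/4900 = 0.4412

0.4412


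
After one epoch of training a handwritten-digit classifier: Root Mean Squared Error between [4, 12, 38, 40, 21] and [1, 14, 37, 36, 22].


MSE = 31/5 = 6.2
RMSE = √(31/5) = 2.49

2.49


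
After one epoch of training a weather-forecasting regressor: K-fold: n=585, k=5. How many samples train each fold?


Fold size = 585/5 = 117
Training per fold = 585 - 117 = 468

468


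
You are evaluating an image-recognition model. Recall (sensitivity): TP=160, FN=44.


Recall = TP/(TP+FN)
= 160/(160+44)
= 160/204 = 78.43%

78.43%


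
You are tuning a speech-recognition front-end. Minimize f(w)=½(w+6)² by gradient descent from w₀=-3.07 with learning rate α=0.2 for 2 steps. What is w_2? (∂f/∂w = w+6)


step 1: grad = -3.07+6 = 2.93; w = -3.07 - 0.2·(2.93) = -3.656
step 2: grad = -3.656+6 = 2.344; w = -3.656 - 0.2·(2.344) = -4.1248

-4.1248


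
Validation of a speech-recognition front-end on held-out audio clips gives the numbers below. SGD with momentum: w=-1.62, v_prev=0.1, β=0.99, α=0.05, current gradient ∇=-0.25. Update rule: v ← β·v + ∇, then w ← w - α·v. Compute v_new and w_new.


v_new = 0.99·0.1 - 0.25 = 0.099 - 0.25 = -0.151
w_new = -1.62 - 0.05·-0.151 = -1.62 + 0.00755 = -1.61245

v_new=-0.151, w_new=-1.61245


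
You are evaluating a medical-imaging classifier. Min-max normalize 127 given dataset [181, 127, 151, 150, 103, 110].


min=103, max=181
(127-103)/(181-103) = 24/78 = 0.3077

0.3077


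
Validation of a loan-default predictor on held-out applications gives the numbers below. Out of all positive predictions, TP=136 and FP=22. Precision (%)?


Precision = TP/(TP+FP)
= 136/(136+22)
= 136/158 = 86.08%

86.08%


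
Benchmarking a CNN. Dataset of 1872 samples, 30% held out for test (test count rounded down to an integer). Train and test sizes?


Test = ⌊1872·30/100⌋ = 561
Train = 1872 - 561 = 1311

Train: 1311, Test: 561


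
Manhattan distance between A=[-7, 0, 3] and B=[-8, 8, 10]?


d = |-7+ 8| + |0-8| + |3-10|
  = 1 + 8 + 7
  = 16

16


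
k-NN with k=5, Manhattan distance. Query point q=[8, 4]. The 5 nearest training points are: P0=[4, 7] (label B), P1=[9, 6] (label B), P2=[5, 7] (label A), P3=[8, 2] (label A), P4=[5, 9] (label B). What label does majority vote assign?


d(q,P0) = 7  (label B)
d(q,P1) = 3  (label B)
d(q,P2) = 6  (label A)
d(q,P3) = 2  (label A)
d(q,P4) = 8  (label B)
Votes: A=2, B=3
Majority → B

B


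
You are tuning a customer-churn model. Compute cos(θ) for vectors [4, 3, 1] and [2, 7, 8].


A·B = 4·2 + 3·7 + 1·8 = 37
‖A‖ = √26 = 5.099, ‖B‖ = √117 = 10.8167
cos = 37/(√26·√117) = 37/√3042 = 0.6708

0.6708


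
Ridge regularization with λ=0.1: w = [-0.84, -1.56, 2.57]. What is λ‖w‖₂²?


‖w‖₂² = (-0.84)² + (-1.56)² + (2.57)²
     = 0.7056 + 2.4336 + 6.6049
     = 9.7441
λ·‖w‖₂² = 0.1·9.7441 = 0.97441

0.97441


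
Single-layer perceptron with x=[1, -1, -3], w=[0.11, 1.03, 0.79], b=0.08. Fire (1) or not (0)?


z = (1)·(0.11) + (-1)·(1.03) + (-3)·(0.79) + 0.08
  = -3.21
step(z) = 0 (z<0)

0


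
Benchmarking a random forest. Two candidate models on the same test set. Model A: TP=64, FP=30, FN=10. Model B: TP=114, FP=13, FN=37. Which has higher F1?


Model A: P=64/94=0.6809, R=64/74=0.8649, F1=2PR/(P+R)=2TP/(2TP+FP+FN)=128/168=0.7619
Model B: P=114/127=0.8976, R=114/151=0.755, F1=2PR/(P+R)=2TP/(2TP+FP+FN)=228/278=0.8201
0.7619 < 0.8201 → Model B

Model B


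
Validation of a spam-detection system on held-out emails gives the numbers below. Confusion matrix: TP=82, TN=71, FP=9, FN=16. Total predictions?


Total = TP + TN + FP + FN
= 82 + 71 + 9 + 16
= 178
(Predicted positive: 91, predicted negative: 87)

178


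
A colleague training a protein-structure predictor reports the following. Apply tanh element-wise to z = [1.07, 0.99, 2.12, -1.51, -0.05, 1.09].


tanh(1.07) = 0.7895
tanh(0.99) = 0.7574
tanh(2.12) = 0.9716
tanh(-1.51) = -0.9069
tanh(-0.05) = -0.05
tanh(1.09) = 0.7969
result = [0.7895, 0.7574, 0.9716, -0.9069, -0.05, 0.7969]

[0.7895, 0.7574, 0.9716, -0.9069, -0.05, 0.7969]


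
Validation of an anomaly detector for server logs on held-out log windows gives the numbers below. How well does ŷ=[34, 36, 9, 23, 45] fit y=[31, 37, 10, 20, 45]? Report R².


ȳ = 28.6
SS_res = Σ(y-ŷ)² = 20
SS_tot = Σ(y-ȳ)² = 765.2
R² = 1 - SS_res/SS_tot = 1 - 0.0261 = 0.9739

0.9739


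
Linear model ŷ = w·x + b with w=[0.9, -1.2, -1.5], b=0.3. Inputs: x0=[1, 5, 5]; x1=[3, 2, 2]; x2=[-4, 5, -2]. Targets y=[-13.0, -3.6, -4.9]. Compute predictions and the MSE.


ŷ0 = (0.9)·(1) + (-1.2)·(5) + (-1.5)·(5) + 0.3 = -12.3
ŷ1 = (0.9)·(3) + (-1.2)·(2) + (-1.5)·(2) + 0.3 = -2.4
ŷ2 = (0.9)·(-4) + (-1.2)·(5) + (-1.5)·(-2) + 0.3 = -6.3
errors² = [0.49, 1.44, 1.96]
MSE = 3.8900/3 = 1.2967

1.2967


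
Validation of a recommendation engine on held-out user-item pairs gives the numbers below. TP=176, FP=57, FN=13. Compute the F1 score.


Precision = 176/233 = 0.7554
Recall = 176/189 = 0.9312
F1 = 2·P·R/(P+R) = 2·TP/(2·TP+FP+FN) = 352/(352+57+13) = 352/422 = 0.8341

0.8341


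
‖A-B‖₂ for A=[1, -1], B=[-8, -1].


d = √((1+ 8)² + (-1+ 1)²)
  = √(81 + 0)
  = √81 = 9.0

9.0


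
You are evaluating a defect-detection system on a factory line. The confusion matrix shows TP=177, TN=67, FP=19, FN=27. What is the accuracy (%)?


Accuracy = (TP+TN)/(TP+TN+FP+FN)
= (177+67)/(290)
= 244/290 = 84.14%

84.14%


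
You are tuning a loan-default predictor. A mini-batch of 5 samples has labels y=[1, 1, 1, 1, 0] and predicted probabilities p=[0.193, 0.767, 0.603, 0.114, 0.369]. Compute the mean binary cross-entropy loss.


L[0] = -ln(0.193) = 1.6451
L[1] = -ln(0.767) = 0.2653
L[2] = -ln(0.603) = 0.5058
L[3] = -ln(0.114) = 2.1716
L[4] = -ln(1-0.369) = -ln(0.631) = 0.4604
mean = (1.6451 + 0.2653 + 0.5058 + 2.1716 + 0.4604)/5 = 1.0096

1.0096


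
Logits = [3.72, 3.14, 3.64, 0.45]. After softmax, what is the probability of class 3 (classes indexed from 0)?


Exponentials: e^3.72=41.2644, e^3.14=23.1039, e^3.64=38.0918, e^0.45=1.5683
Sum = 104.0284
Softmax = [0.3967, 0.2221, 0.3662, 0.0151]
p[3] = 1.5683/104.0284 = 0.0151

0.0151


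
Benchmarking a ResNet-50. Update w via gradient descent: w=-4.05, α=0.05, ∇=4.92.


w_new = w - α·∇
= -4.05 - 0.05·4.92
= -4.05 - 0.246
= -4.296

-4.296


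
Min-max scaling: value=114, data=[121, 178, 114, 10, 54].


min=10, max=178
(114-10)/(178-10) = 104/168 = 0.619

0.619


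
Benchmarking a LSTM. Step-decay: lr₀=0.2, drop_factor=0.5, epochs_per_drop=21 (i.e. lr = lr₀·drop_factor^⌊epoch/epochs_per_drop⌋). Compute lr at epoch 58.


n_drops = ⌊58/21⌋ = 2
lr = 0.2·0.5^2 = 0.2·0.25 = 0.05

0.05


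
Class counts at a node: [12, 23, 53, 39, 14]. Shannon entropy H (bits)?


Probabilities: [12/141, 23/141, 53/141, 39/141, 14/141] ≈ [0.0851, 0.1631, 0.3759, 0.2766, 0.0993]
H = -((12/141)·log₂(12/141) + (23/141)·log₂(23/141) + (53/141)·log₂(53/141) + (39/141)·log₂(39/141) + (14/141)·log₂(14/141))
  = 2.1036 bits

2.1036 bits


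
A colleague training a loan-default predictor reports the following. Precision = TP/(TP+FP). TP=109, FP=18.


Precision = TP/(TP+FP)
= 109/(109+18)
= 109/127 = 85.83%

85.83%


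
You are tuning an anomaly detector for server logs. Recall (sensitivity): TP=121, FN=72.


Recall = TP/(TP+FN)
= 121/(121+72)
= 121/193 = 62.69%

62.69%


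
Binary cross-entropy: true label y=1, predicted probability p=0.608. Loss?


BCE = -[y·ln(p) + (1-y)·ln(1-p)]
= -1·ln(0.608) - 0
= -ln(0.608) = 0.4976

0.4976


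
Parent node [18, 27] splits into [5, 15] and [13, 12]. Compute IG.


Parent = [18, 27], H_parent = 0.971
H_left = 0.8113 (n=20), H_right = 0.9988 (n=25)
H_children = (20/45)·0.8113 + (25/45)·0.9988 = 0.9155
IG = 0.971 - 0.9155 = 0.0555

0.0555


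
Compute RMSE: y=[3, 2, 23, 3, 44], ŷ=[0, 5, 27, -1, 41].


MSE = 59/5 = 11.8
RMSE = √(59/5) = 3.4351

3.4351


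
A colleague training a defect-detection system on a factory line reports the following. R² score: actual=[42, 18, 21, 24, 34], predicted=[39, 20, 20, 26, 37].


ȳ = 27.8
SS_res = Σ(y-ŷ)² = 27
SS_tot = Σ(y-ȳ)² = 396.8
R² = 1 - SS_res/SS_tot = 1 - 0.068 = 0.932

0.932


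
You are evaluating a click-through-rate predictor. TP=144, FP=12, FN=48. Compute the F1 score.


Precision = 144/156 = 0.9231
Recall = 144/192 = 0.75
F1 = 2·P·R/(P+R) = 2·TP/(2·TP+FP+FN) = 288/(288+12+48) = 288/348 = 0.8276

0.8276


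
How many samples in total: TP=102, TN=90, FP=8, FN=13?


Total = TP + TN + FP + FN
= 102 + 90 + 8 + 13
= 213
(Predicted positive: 110, predicted negative: 103)

213


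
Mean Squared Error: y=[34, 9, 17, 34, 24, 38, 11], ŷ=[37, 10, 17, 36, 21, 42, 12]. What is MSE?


Squared errors: (34-37)²=9, (9-10)²=1, (17-17)²=0, (34-36)²=4, (24-21)²=9, (38-42)²=16, (11-12)²=1
Sum = 40
MSE = 40/7 = 40/7

40/7


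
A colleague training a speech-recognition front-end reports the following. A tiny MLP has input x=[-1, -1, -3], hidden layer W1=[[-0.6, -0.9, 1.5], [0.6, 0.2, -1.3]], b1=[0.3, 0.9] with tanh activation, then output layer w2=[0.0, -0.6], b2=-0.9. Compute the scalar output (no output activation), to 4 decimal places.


z1[0] = (-0.6)·(-1) + (-0.9)·(-1) + (1.5)·(-3) + 0.3 = -2.7
z1[1] = (0.6)·(-1) + (0.2)·(-1) + (-1.3)·(-3) + 0.9 = 4.0
h = tanh(z1) = [-0.991, 0.9993]
output = (0.0)·(-0.991) + (-0.6)·(0.9993) - 0.9 = -1.4996

-1.4996


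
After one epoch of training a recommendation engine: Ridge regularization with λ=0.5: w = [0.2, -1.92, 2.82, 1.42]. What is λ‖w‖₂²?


‖w‖₂² = (0.2)² + (-1.92)² + (2.82)² + (1.42)²
     = 0.04 + 3.6864 + 7.9524 + 2.0164
     = 13.6952
λ·‖w‖₂² = 0.5·13.6952 = 6.8476

6.8476


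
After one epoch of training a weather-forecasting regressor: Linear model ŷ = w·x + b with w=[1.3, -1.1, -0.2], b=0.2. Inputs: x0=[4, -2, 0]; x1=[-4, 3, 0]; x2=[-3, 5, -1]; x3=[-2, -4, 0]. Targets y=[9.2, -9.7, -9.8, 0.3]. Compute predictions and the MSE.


ŷ0 = (1.3)·(4) + (-1.1)·(-2) + (-0.2)·(0) + 0.2 = 7.6
ŷ1 = (1.3)·(-4) + (-1.1)·(3) + (-0.2)·(0) + 0.2 = -8.3
ŷ2 = (1.3)·(-3) + (-1.1)·(5) + (-0.2)·(-1) + 0.2 = -9.0
ŷ3 = (1.3)·(-2) + (-1.1)·(-4) + (-0.2)·(0) + 0.2 = 2.0
errors² = [2.56, 1.96, 0.64, 2.89]
MSE = 8.0500/4 = 2.0125

2.0125


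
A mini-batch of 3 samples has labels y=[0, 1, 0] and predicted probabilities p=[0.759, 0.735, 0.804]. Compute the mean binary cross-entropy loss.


L[0] = -ln(1-0.759) = -ln(0.241) = 1.423
L[1] = -ln(0.735) = 0.3079
L[2] = -ln(1-0.804) = -ln(0.196) = 1.6296
mean = (1.423 + 0.3079 + 1.6296)/3 = 1.1202

1.1202


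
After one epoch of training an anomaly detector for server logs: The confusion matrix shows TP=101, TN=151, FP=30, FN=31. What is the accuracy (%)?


Accuracy = (TP+TN)/(TP+TN+FP+FN)
= (101+151)/(313)
= 252/313 = 80.51%

80.51%


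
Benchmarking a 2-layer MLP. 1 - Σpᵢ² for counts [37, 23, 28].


Probabilities: [37/88, 23/88, 28/88] ≈ [0.4205, 0.2614, 0.3182]
Σpᵢ² = (1369 + 529 + 784)/88² = 2682/7744
Gini = 1 - Σpᵢ² = 1 - 2682/7744 = 0.6537

0.6537


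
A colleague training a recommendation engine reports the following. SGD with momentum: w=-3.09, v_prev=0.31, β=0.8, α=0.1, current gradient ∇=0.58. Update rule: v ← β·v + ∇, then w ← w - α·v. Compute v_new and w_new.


v_new = 0.8·0.31 + 0.58 = 0.248 + 0.58 = 0.828
w_new = -3.09 - 0.1·0.828 = -3.09 - 0.0828 = -3.1728

v_new=0.828, w_new=-3.1728


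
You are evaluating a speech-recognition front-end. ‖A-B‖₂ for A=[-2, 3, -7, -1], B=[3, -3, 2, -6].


d = √((-2-3)² + (3+ 3)² + (-7-2)² + (-1+ 6)²)
  = √(25 + 36 + 81 + 25)
  = √167 = 12.9228

12.9228


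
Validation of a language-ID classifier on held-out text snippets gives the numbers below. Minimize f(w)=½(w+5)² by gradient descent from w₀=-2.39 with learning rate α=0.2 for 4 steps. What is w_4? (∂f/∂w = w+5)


step 1: grad = -2.39+5 = 2.61; w = -2.39 - 0.2·(2.61) = -2.912
step 2: grad = -2.912+5 = 2.088; w = -2.912 - 0.2·(2.088) = -3.3296
step 3: grad = -3.3296+5 = 1.6704; w = -3.3296 - 0.2·(1.6704) = -3.66368
step 4: grad = -3.66368+5 = 1.33632; w = -3.66368 - 0.2·(1.33632) = -3.930944

-3.930944


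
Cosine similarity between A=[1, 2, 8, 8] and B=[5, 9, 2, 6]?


A·B = 1·5 + 2·9 + 8·2 + 8·6 = 87
‖A‖ = √133 = 11.5326, ‖B‖ = √146 = 12.083
cos = 87/(√133·√146) = 87/√19418 = 0.6243

0.6243


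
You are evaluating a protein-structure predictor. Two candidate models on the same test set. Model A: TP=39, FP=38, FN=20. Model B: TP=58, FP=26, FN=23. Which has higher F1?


Model A: P=39/77=0.5065, R=39/59=0.661, F1=2PR/(P+R)=2TP/(2TP+FP+FN)=78/136=0.5735
Model B: P=58/84=0.6905, R=58/81=0.716, F1=2PR/(P+R)=2TP/(2TP+FP+FN)=116/165=0.703
0.5735 < 0.703 → Model B

Model B


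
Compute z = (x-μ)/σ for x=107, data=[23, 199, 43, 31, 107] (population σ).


μ = 80.6, σ = 66.1924
z = (107 - 80.6)/66.1924 = 0.3988

0.3988


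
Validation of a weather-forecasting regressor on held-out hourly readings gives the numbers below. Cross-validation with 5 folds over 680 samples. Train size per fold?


Fold size = 680/5 = 136
Training per fold = 680 - 136 = 544

544


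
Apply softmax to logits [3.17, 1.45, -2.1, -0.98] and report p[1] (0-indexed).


Exponentials: e^3.17=23.8075, e^1.45=4.2631, e^-2.1=0.1225, e^-0.98=0.3753
Sum = 28.5684
Softmax = [0.8334, 0.1492, 0.0043, 0.0131]
p[1] = 4.2631/28.5684 = 0.1492

0.1492


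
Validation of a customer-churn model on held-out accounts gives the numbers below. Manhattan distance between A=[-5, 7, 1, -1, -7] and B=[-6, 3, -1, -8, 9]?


d = |-5+ 6| + |7-3| + |1+ 1| + |-1+ 8| + |-7-9|
  = 1 + 4 + 2 + 7 + 16
  = 30

30


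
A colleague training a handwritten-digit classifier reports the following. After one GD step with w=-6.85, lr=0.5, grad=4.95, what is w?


w_new = w - α·∇
= -6.85 - 0.5·4.95
= -6.85 - 2.475
= -9.325

-9.325


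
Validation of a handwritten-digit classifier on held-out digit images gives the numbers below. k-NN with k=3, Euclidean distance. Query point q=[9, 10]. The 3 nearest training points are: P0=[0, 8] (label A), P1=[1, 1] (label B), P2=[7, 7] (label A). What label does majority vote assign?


d(q,P0) = 9.2195  (label A)
d(q,P1) = 12.0416  (label B)
d(q,P2) = 3.6056  (label A)
Votes: A=2, B=1
Majority → A

A


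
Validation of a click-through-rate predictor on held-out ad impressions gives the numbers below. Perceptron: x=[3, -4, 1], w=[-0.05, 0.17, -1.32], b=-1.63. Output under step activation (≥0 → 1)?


z = (3)·(-0.05) + (-4)·(0.17) + (1)·(-1.32) - 1.63
  = -3.78
step(z) = 0 (z<0)

0


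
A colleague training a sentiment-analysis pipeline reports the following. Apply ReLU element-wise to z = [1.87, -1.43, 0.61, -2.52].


ReLU(1.87) = max(0, 1.87) = 1.87
ReLU(-1.43) = max(0, -1.43) = 0.0
ReLU(0.61) = max(0, 0.61) = 0.61
ReLU(-2.52) = max(0, -2.52) = 0.0
result = [1.87, 0.0, 0.61, 0.0]

[1.87, 0.0, 0.61, 0.0]


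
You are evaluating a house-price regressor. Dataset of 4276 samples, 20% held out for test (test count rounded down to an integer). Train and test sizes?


Test = ⌊4276·20/100⌋ = 855
Train = 4276 - 855 = 3421

Train: 3421, Test: 855


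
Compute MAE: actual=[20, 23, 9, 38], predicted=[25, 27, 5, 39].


Absolute errors: |20-25|=5, |23-27|=4, |9-5|=4, |38-39|=1
Sum = 14
MAE = 14/4 = 7/2

7/2


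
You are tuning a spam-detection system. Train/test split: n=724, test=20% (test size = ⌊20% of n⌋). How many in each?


Test = ⌊724·20/100⌋ = 144
Train = 724 - 144 = 580

Train: 580, Test: 144


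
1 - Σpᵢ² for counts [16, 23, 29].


Probabilities: [16/68, 23/68, 29/68] ≈ [0.2353, 0.3382, 0.4265]
Σpᵢ² = (256 + 529 + 841)/68² = 1626/4624
Gini = 1 - Σpᵢ² = 1 - 1626/4624 = 0.6484

0.6484


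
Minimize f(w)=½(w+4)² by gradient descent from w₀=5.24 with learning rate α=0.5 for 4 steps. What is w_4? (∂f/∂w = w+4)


step 1: grad = 5.24+4 = 9.24; w = 5.24 - 0.5·(9.24) = 0.62
step 2: grad = 0.62+4 = 4.62; w = 0.62 - 0.5·(4.62) = -1.69
step 3: grad = -1.69+4 = 2.31; w = -1.69 - 0.5·(2.31) = -2.845
step 4: grad = -2.845+4 = 1.155; w = -2.845 - 0.5·(1.155) = -3.4225

-3.4225


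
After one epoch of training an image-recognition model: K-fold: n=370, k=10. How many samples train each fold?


Fold size = 370/10 = 37
Training per fold = 370 - 37 = 333

333


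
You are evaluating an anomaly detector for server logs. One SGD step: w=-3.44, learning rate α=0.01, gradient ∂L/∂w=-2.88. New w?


w_new = w - α·∇
= -3.44 - 0.01·-2.88
= -3.44 + 0.0288
= -3.4112

-3.4112


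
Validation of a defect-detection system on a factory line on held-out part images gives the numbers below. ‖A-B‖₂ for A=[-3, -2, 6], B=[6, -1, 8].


d = √((-3-6)² + (-2+ 1)² + (6-8)²)
  = √(81 + 1 + 4)
  = √86 = 9.2736

9.2736


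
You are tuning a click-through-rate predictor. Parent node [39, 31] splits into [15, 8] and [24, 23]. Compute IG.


Parent = [39, 31], H_parent = 0.9906
H_left = 0.9321 (n=23), H_right = 0.9997 (n=47)
H_children = (23/70)·0.9321 + (47/70)·0.9997 = 0.9775
IG = 0.9906 - 0.9775 = 0.0131

0.0131


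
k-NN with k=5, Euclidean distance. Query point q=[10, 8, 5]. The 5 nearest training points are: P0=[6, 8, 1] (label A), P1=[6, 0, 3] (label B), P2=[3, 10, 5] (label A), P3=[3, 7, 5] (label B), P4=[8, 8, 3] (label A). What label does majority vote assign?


d(q,P0) = 5.6569  (label A)
d(q,P1) = 9.1652  (label B)
d(q,P2) = 7.2801  (label A)
d(q,P3) = 7.0711  (label B)
d(q,P4) = 2.8284  (label A)
Votes: A=3, B=2
Majority → A

A


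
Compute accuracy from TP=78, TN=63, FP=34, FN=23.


Accuracy = (TP+TN)/(TP+TN+FP+FN)
= (78+63)/(198)
= 141/198 = 71.21%

71.21%


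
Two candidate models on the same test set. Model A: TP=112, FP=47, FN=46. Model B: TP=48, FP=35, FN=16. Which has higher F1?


Model A: P=112/159=0.7044, R=112/158=0.7089, F1=2PR/(P+R)=2TP/(2TP+FP+FN)=224/317=0.7066
Model B: P=48/83=0.5783, R=48/64=0.75, F1=2PR/(P+R)=2TP/(2TP+FP+FN)=96/147=0.6531
0.7066 > 0.6531 → Model A

Model A


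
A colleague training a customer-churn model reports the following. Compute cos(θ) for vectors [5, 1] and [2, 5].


A·B = 5·2 + 1·5 = 15
‖A‖ = √26 = 5.099, ‖B‖ = √29 = 5.3852
cos = 15/(√26·√29) = 15/√754 = 0.5463

0.5463


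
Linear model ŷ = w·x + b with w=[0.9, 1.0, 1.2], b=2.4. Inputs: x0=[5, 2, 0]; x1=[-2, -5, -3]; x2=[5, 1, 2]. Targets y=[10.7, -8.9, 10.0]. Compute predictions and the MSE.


ŷ0 = (0.9)·(5) + (1.0)·(2) + (1.2)·(0) + 2.4 = 8.9
ŷ1 = (0.9)·(-2) + (1.0)·(-5) + (1.2)·(-3) + 2.4 = -8.0
ŷ2 = (0.9)·(5) + (1.0)·(1) + (1.2)·(2) + 2.4 = 10.3
errors² = [3.24, 0.81, 0.09]
MSE = 4.1400/3 = 1.38

1.38


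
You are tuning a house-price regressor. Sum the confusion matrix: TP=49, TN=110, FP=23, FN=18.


Total = TP + TN + FP + FN
= 49 + 110 + 23 + 18
= 200
(Predicted positive: 72, predicted negative: 128)

200


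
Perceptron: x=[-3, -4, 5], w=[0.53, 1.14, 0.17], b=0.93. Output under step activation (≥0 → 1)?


z = (-3)·(0.53) + (-4)·(1.14) + (5)·(0.17) + 0.93
  = -4.37
step(z) = 0 (z<0)

0


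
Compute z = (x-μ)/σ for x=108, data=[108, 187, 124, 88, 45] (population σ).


μ = 110.4, σ = 46.5558
z = (108 - 110.4)/46.5558 = -0.0516

-0.0516


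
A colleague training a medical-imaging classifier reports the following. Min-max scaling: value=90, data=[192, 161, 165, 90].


min=90, max=192
(90-90)/(192-90) = 0/102 = 0.0

0.0


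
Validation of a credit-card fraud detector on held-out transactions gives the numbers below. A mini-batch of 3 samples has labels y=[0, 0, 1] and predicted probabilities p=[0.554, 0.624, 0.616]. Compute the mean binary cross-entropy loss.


L[0] = -ln(1-0.554) = -ln(0.446) = 0.8074
L[1] = -ln(1-0.624) = -ln(0.376) = 0.9782
L[2] = -ln(0.616) = 0.4845
mean = (0.8074 + 0.9782 + 0.4845)/3 = 0.7567

0.7567


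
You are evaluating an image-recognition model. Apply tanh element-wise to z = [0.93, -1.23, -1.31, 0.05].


tanh(0.93) = 0.7306
tanh(-1.23) = -0.8426
tanh(-1.31) = -0.8643
tanh(0.05) = 0.05
result = [0.7306, -0.8426, -0.8643, 0.05]

[0.7306, -0.8426, -0.8643, 0.05]


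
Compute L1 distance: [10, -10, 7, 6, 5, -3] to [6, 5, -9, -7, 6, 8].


d = |10-6| + |-10-5| + |7+ 9| + |6+ 7| + |5-6| + |-3-8|
  = 4 + 15 + 16 + 13 + 1 + 11
  = 60

60


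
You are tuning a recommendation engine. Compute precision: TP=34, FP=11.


Precision = TP/(TP+FP)
= 34/(34+11)
= 34/45 = 75.56%

75.56%


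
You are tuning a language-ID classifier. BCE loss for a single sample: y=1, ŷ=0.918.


BCE = -[y·ln(p) + (1-y)·ln(1-p)]
= -1·ln(0.918) - 0
= -ln(0.918) = 0.0856

0.0856


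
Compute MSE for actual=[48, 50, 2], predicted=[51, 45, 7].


Squared errors: (48-51)²=9, (50-45)²=25, (2-7)²=25
Sum = 59
MSE = 59/3 = 59/3

59/3


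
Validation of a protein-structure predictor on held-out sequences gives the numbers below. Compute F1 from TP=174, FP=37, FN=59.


Precision = 174/211 = 0.8246
Recall = 174/233 = 0.7468
F1 = 2·P·R/(P+R) = 2·TP/(2·TP+FP+FN) = 348/(348+37+59) = 348/444 = 0.7838

0.7838


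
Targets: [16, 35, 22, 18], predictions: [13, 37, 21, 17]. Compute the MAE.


Absolute errors: |16-13|=3, |35-37|=2, |22-21|=1, |18-17|=1
Sum = 7
MAE = 7/4 = 7/4

7/4


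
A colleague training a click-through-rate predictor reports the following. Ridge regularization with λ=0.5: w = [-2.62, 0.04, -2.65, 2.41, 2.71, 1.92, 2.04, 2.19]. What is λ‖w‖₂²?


‖w‖₂² = (-2.62)² + (0.04)² + (-2.65)² + (2.41)² + (2.71)² + (1.92)² + (2.04)² + (2.19)²
     = 6.8644 + 0.0016 + 7.0225 + 5.8081 + 7.3441 + 3.6864 + 4.1616 + 4.7961
     = 39.6848
λ·‖w‖₂² = 0.5·39.6848 = 19.8424

19.8424


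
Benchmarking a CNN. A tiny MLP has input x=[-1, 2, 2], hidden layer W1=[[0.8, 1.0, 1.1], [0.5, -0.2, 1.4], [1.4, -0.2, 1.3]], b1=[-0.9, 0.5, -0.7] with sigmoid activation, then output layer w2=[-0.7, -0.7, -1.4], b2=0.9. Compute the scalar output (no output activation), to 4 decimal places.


z1[0] = (0.8)·(-1) + (1.0)·(2) + (1.1)·(2) - 0.9 = 2.5
z1[1] = (0.5)·(-1) + (-0.2)·(2) + (1.4)·(2) + 0.5 = 2.4
z1[2] = (1.4)·(-1) + (-0.2)·(2) + (1.3)·(2) - 0.7 = 0.1
h = sigmoid(z1) = [0.9241, 0.9168, 0.525]
output = (-0.7)·(0.9241) + (-0.7)·(0.9168) + (-1.4)·(0.525) + 0.9 = -1.1236

-1.1236


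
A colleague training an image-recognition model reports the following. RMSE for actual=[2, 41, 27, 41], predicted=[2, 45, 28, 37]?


MSE = 33/4 = 8.25
RMSE = √(33/4) = 2.8723

2.8723


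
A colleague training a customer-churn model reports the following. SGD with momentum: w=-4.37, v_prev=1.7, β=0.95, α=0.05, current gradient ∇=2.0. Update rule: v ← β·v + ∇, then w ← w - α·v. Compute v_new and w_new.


v_new = 0.95·1.7 + 2.0 = 1.615 + 2.0 = 3.615
w_new = -4.37 - 0.05·3.615 = -4.37 - 0.18075 = -4.55075

v_new=3.615, w_new=-4.55075


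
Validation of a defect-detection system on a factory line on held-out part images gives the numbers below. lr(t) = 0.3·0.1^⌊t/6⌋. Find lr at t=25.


n_drops = ⌊25/6⌋ = 4
lr = 0.3·0.1^4 = 0.3·0.0001 = 0.00003

0.00003


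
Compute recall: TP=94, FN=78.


Recall = TP/(TP+FN)
= 94/(94+78)
= 94/172 = 54.65%

54.65%


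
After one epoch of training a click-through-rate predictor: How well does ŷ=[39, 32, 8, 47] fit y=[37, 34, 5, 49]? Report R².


ȳ = 31.25
SS_res = Σ(y-ŷ)² = 21
SS_tot = Σ(y-ȳ)² = 1044.75
R² = 1 - SS_res/SS_tot = 1 - 0.0201 = 0.9799

0.9799


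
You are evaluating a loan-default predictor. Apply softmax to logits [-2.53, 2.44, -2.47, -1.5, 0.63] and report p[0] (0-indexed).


Exponentials: e^-2.53=0.0797, e^2.44=11.473, e^-2.47=0.0846, e^-1.5=0.2231, e^0.63=1.8776
Sum = 13.738
Softmax = [0.0058, 0.8351, 0.0062, 0.0162, 0.1367]
p[0] = 0.0797/13.738 = 0.0058

0.0058


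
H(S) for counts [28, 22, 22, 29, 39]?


Probabilities: [28/140, 22/140, 22/140, 29/140, 39/140] ≈ [0.2, 0.1571, 0.1571, 0.2071, 0.2786]
H = -((28/140)·log₂(28/140) + (22/140)·log₂(22/140) + (22/140)·log₂(22/140) + (29/140)·log₂(29/140) + (39/140)·log₂(39/140))
  = 2.2876 bits

2.2876 bits


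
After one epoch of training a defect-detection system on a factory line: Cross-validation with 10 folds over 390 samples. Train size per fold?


Fold size = 390/10 = 39
Training per fold = 390 - 39 = 351

351


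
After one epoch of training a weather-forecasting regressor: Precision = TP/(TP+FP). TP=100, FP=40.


Precision = TP/(TP+FP)
= 100/(100+40)
= 100/140 = 71.43%

71.43%


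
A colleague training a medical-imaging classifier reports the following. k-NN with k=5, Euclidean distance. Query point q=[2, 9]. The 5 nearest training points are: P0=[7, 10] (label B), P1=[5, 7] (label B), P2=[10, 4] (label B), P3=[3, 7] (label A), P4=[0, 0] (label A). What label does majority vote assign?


d(q,P0) = 5.099  (label B)
d(q,P1) = 3.6056  (label B)
d(q,P2) = 9.434  (label B)
d(q,P3) = 2.2361  (label A)
d(q,P4) = 9.2195  (label A)
Votes: A=2, B=3
Majority → B

B


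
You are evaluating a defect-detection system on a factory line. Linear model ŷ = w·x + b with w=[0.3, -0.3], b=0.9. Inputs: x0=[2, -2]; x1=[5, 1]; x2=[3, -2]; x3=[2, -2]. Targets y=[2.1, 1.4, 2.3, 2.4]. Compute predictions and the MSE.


ŷ0 = (0.3)·(2) + (-0.3)·(-2) + 0.9 = 2.1
ŷ1 = (0.3)·(5) + (-0.3)·(1) + 0.9 = 2.1
ŷ2 = (0.3)·(3) + (-0.3)·(-2) + 0.9 = 2.4
ŷ3 = (0.3)·(2) + (-0.3)·(-2) + 0.9 = 2.1
errors² = [0.0, 0.49, 0.01, 0.09]
MSE = 0.5900/4 = 0.1475

0.1475


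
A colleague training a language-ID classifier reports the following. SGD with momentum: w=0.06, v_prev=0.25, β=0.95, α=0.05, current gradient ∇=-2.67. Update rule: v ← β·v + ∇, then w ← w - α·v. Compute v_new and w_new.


v_new = 0.95·0.25 - 2.67 = 0.2375 - 2.67 = -2.4325
w_new = 0.06 - 0.05·-2.4325 = 0.06 + 0.121625 = 0.181625

v_new=-2.4325, w_new=0.181625


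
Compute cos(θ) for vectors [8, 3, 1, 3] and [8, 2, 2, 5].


A·B = 8·8 + 3·2 + 1·2 + 3·5 = 87
‖A‖ = √83 = 9.1104, ‖B‖ = √97 = 9.8489
cos = 87/(√83·√97) = 87/√8051 = 0.9696

0.9696


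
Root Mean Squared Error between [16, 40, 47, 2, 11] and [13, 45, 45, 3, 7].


MSE = 55/5 = 11
RMSE = √(55/5) = 3.3166

3.3166


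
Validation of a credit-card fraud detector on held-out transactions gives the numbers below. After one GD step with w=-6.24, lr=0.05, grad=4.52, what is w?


w_new = w - α·∇
= -6.24 - 0.05·4.52
= -6.24 - 0.226
= -6.466

-6.466


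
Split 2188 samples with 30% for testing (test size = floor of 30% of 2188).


Test = ⌊2188·30/100⌋ = 656
Train = 2188 - 656 = 1532

Train: 1532, Test: 656


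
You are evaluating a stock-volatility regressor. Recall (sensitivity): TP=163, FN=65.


Recall = TP/(TP+FN)
= 163/(163+65)
= 163/228 = 71.49%

71.49%


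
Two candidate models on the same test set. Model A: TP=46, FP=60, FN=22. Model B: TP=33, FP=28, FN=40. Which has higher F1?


Model A: P=46/106=0.434, R=46/68=0.6765, F1=2PR/(P+R)=2TP/(2TP+FP+FN)=92/174=0.5287
Model B: P=33/61=0.541, R=33/73=0.4521, F1=2PR/(P+R)=2TP/(2TP+FP+FN)=66/134=0.4925
0.5287 > 0.4925 → Model A

Model A


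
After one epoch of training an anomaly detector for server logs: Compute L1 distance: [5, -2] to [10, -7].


d = |5-10| + |-2+ 7|
  = 5 + 5
  = 10

10


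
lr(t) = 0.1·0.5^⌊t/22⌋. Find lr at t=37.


n_drops = ⌊37/22⌋ = 1
lr = 0.1·0.5^1 = 0.1·0.5 = 0.05

0.05


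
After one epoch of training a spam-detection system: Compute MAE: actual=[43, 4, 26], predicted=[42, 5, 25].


Absolute errors: |43-42|=1, |4-5|=1, |26-25|=1
Sum = 3
MAE = 3/3 = 1

1


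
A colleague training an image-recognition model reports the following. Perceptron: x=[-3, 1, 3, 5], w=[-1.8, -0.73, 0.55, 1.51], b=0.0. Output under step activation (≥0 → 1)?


z = (-3)·(-1.8) + (1)·(-0.73) + (3)·(0.55) + (5)·(1.51) + 0.0
  = 13.87
step(z) = 1 (z≥0)

1


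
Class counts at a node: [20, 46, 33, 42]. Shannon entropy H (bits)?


Probabilities: [20/141, 46/141, 33/141, 42/141] ≈ [0.1418, 0.3262, 0.234, 0.2979]
H = -((20/141)·log₂(20/141) + (46/141)·log₂(46/141) + (33/141)·log₂(33/141) + (42/141)·log₂(42/141))
  = 1.9377 bits

1.9377 bits


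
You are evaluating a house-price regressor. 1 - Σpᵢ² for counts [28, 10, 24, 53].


Probabilities: [28/115, 10/115, 24/115, 53/115] ≈ [0.2435, 0.087, 0.2087, 0.4609]
Σpᵢ² = (784 + 100 + 576 + 2809)/115² = 4269/13225
Gini = 1 - Σpᵢ² = 1 - 4269/13225 = 0.6772

0.6772


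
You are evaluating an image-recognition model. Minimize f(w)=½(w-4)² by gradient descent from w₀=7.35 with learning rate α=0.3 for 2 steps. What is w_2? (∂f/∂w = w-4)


step 1: grad = 7.35-4 = 3.35; w = 7.35 - 0.3·(3.35) = 6.345
step 2: grad = 6.345-4 = 2.345; w = 6.345 - 0.3·(2.345) = 5.6415

5.6415
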